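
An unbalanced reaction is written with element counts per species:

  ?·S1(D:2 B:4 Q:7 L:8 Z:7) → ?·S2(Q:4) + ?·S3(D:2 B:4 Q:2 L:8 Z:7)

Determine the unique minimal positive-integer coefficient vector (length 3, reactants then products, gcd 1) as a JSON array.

D: 4·2 = 8 | 5·0+4·2 = 8
B: 4·4 = 16 | 5·0+4·4 = 16
Q: 4·7 = 28 | 5·4+4·2 = 28
L: 4·8 = 32 | 5·0+4·8 = 32
Z: 4·7 = 28 | 5·0+4·7 = 28
gcd(4,5,4) = 1

Coefficients: [4, 5, 4]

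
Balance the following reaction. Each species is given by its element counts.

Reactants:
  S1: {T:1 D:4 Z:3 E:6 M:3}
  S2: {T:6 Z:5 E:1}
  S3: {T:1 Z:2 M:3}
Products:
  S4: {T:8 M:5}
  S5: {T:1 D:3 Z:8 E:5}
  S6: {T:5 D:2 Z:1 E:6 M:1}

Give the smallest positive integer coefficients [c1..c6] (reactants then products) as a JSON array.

T: 5·1+6·6+2·1 = 43 | 4·8+6·1+1·5 = 43
D: 5·4+6·0+2·0 = 20 | 4·0+6·3+1·2 = 20
Z: 5·3+6·5+2·2 = 49 | 4·0+6·8+1·1 = 49
E: 5·6+6·1+2·0 = 36 | 4·0+6·5+1·6 = 36
M: 5·3+6·0+2·3 = 21 | 4·5+6·0+1·1 = 21
gcd(5,6,2,4,6,1) = 1

Coefficients: [5, 6, 2, 4, 6, 1]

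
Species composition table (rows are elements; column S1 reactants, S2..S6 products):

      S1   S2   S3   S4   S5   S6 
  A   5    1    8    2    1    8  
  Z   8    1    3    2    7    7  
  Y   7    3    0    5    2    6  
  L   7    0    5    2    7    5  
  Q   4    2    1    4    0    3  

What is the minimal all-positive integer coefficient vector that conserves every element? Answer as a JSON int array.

A: 6·5 = 30 | 6·1+1·8+2·2+4·1+1·8 = 30
Z: 6·8 = 48 | 6·1+1·3+2·2+4·7+1·7 = 48
Y: 6·7 = 42 | 6·3+1·0+2·5+4·2+1·6 = 42
L: 6·7 = 42 | 6·0+1·5+2·2+4·7+1·5 = 42
Q: 6·4 = 24 | 6·2+1·1+2·4+4·0+1·3 = 24
gcd(6,6,1,2,4,1) = 1

Coefficients: [6, 6, 1, 2, 4, 1]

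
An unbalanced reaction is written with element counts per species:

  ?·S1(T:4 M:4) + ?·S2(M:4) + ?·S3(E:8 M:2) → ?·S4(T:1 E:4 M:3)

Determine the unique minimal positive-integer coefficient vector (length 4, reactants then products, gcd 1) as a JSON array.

Coefficients: [1, 1, 2, 4]

T: 1·4+1·0+2·0 = 4 | 4·1 = 4
E: 1·0+1·0+2·8 = 16 | 4·4 = 16
M: 1·4+1·4+2·2 = 12 | 4·3 = 12
gcd(1,1,2,4) = 1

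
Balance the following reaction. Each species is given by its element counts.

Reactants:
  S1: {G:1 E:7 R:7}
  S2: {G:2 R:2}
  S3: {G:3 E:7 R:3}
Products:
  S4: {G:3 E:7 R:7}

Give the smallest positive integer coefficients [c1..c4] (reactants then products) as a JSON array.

Coefficients: [2, 2, 1, 3]

G: 2·1+2·2+1·3 = 9 | 3·3 = 9
E: 2·7+2·0+1·7 = 21 | 3·7 = 21
R: 2·7+2·2+1·3 = 21 | 3·7 = 21
gcd(2,2,1,3) = 1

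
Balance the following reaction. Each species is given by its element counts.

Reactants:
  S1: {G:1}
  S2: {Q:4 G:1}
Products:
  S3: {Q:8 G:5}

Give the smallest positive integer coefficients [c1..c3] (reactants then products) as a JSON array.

Coefficients: [3, 2, 1]

Q: 3·0+2·4 = 8 | 1·8 = 8
G: 3·1+2·1 = 5 | 1·5 = 5
gcd(3,2,1) = 1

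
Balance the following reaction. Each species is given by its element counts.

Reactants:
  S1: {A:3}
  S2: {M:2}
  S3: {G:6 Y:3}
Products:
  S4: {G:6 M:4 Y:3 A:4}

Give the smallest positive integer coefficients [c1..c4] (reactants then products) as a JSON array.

Coefficients: [4, 6, 3, 3]

G: 4·0+6·0+3·6 = 18 | 3·6 = 18
M: 4·0+6·2+3·0 = 12 | 3·4 = 12
Y: 4·0+6·0+3·3 = 9 | 3·3 = 9
A: 4·3+6·0+3·0 = 12 | 3·4 = 12
gcd(4,6,3,3) = 1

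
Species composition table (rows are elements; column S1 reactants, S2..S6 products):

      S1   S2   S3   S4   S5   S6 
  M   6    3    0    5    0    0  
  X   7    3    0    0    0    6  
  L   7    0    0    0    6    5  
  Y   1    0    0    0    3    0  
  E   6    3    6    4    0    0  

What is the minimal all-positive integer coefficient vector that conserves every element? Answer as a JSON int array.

Coefficients: [6, 2, 1, 6, 2, 6]

M: 6·6 = 36 | 2·3+1·0+6·5+2·0+6·0 = 36
X: 6·7 = 42 | 2·3+1·0+6·0+2·0+6·6 = 42
L: 6·7 = 42 | 2·0+1·0+6·0+2·6+6·5 = 42
Y: 6·1 = 6 | 2·0+1·0+6·0+2·3+6·0 = 6
E: 6·6 = 36 | 2·3+1·6+6·4+2·0+6·0 = 36
gcd(6,2,1,6,2,6) = 1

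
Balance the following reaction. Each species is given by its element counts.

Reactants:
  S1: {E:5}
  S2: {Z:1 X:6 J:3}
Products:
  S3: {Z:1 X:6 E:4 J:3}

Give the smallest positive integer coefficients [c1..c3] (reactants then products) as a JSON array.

Coefficients: [4, 5, 5]

Z: 4·0+5·1 = 5 | 5·1 = 5
X: 4·0+5·6 = 30 | 5·6 = 30
E: 4·5+5·0 = 20 | 5·4 = 20
J: 4·0+5·3 = 15 | 5·3 = 15
gcd(4,5,5) = 1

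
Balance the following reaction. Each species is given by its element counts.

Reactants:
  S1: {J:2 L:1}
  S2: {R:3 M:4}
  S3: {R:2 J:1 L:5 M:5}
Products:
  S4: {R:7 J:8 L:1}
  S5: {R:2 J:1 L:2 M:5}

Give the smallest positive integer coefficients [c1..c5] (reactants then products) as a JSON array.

Coefficients: [6, 5, 1, 1, 5]

R: 6·0+5·3+1·2 = 17 | 1·7+5·2 = 17
J: 6·2+5·0+1·1 = 13 | 1·8+5·1 = 13
L: 6·1+5·0+1·5 = 11 | 1·1+5·2 = 11
M: 6·0+5·4+1·5 = 25 | 1·0+5·5 = 25
gcd(6,5,1,1,5) = 1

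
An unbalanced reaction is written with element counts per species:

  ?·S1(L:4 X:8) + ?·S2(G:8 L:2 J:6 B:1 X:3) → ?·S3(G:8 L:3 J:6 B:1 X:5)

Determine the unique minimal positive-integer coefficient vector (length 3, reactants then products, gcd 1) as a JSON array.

G: 1·0+4·8 = 32 | 4·8 = 32
L: 1·4+4·2 = 12 | 4·3 = 12
J: 1·0+4·6 = 24 | 4·6 = 24
B: 1·0+4·1 = 4 | 4·1 = 4
X: 1·8+4·3 = 20 | 4·5 = 20
gcd(1,4,4) = 1

Coefficients: [1, 4, 4]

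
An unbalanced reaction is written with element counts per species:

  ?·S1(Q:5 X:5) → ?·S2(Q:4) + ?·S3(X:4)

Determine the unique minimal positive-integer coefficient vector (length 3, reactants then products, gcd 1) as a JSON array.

Q: 4·5 = 20 | 5·4+5·0 = 20
X: 4·5 = 20 | 5·0+5·4 = 20
gcd(4,5,5) = 1

Coefficients: [4, 5, 5]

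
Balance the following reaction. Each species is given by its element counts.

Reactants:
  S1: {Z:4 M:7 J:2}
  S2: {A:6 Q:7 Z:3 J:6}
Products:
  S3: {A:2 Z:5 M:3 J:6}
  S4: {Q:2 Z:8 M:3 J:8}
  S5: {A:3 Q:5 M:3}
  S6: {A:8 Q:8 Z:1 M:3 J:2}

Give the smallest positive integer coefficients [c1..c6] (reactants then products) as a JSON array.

Coefficients: [6, 6, 5, 2, 6, 1]

A: 6·0+6·6 = 36 | 5·2+2·0+6·3+1·8 = 36
Q: 6·0+6·7 = 42 | 5·0+2·2+6·5+1·8 = 42
Z: 6·4+6·3 = 42 | 5·5+2·8+6·0+1·1 = 42
M: 6·7+6·0 = 42 | 5·3+2·3+6·3+1·3 = 42
J: 6·2+6·6 = 48 | 5·6+2·8+6·0+1·2 = 48
gcd(6,6,5,2,6,1) = 1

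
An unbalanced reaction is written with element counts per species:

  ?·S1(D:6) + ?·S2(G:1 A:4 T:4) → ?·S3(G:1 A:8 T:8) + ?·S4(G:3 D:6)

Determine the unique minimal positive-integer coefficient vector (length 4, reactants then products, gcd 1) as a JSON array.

Coefficients: [1, 6, 3, 1]

G: 1·0+6·1 = 6 | 3·1+1·3 = 6
A: 1·0+6·4 = 24 | 3·8+1·0 = 24
T: 1·0+6·4 = 24 | 3·8+1·0 = 24
D: 1·6+6·0 = 6 | 3·0+1·6 = 6
gcd(1,6,3,1) = 1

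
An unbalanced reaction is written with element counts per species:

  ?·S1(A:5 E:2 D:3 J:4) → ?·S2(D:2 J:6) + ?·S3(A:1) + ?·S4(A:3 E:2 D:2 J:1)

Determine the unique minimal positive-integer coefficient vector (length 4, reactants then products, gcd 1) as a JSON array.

Coefficients: [2, 1, 4, 2]

A: 2·5 = 10 | 1·0+4·1+2·3 = 10
E: 2·2 = 4 | 1·0+4·0+2·2 = 4
D: 2·3 = 6 | 1·2+4·0+2·2 = 6
J: 2·4 = 8 | 1·6+4·0+2·1 = 8
gcd(2,1,4,2) = 1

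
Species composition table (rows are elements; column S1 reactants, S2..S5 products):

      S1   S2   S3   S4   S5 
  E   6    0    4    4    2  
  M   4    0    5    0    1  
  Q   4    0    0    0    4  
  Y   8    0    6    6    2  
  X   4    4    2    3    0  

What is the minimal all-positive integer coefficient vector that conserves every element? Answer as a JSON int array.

Coefficients: [5, 2, 3, 2, 5]

E: 5·6 = 30 | 2·0+3·4+2·4+5·2 = 30
M: 5·4 = 20 | 2·0+3·5+2·0+5·1 = 20
Q: 5·4 = 20 | 2·0+3·0+2·0+5·4 = 20
Y: 5·8 = 40 | 2·0+3·6+2·6+5·2 = 40
X: 5·4 = 20 | 2·4+3·2+2·3+5·0 = 20
gcd(5,2,3,2,5) = 1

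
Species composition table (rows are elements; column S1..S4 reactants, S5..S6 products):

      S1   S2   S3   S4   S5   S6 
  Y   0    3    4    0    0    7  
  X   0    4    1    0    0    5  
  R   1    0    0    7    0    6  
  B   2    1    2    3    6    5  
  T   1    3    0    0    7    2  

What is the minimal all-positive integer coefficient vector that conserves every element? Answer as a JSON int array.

Y: 2·0+5·3+5·4+4·0 = 35 | 1·0+5·7 = 35
X: 2·0+5·4+5·1+4·0 = 25 | 1·0+5·5 = 25
R: 2·1+5·0+5·0+4·7 = 30 | 1·0+5·6 = 30
B: 2·2+5·1+5·2+4·3 = 31 | 1·6+5·5 = 31
T: 2·1+5·3+5·0+4·0 = 17 | 1·7+5·2 = 17
gcd(2,5,5,4,1,5) = 1

Coefficients: [2, 5, 5, 4, 1, 5]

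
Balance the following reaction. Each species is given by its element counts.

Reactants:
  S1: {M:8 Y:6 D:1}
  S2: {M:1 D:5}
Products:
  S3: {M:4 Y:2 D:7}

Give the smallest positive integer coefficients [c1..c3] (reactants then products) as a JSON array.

Coefficients: [1, 4, 3]

M: 1·8+4·1 = 12 | 3·4 = 12
Y: 1·6+4·0 = 6 | 3·2 = 6
D: 1·1+4·5 = 21 | 3·7 = 21
gcd(1,4,3) = 1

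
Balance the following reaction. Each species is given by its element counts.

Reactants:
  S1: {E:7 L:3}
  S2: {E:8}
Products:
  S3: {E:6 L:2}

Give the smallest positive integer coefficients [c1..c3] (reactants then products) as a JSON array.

Coefficients: [4, 1, 6]

E: 4·7+1·8 = 36 | 6·6 = 36
L: 4·3+1·0 = 12 | 6·2 = 12
gcd(4,1,6) = 1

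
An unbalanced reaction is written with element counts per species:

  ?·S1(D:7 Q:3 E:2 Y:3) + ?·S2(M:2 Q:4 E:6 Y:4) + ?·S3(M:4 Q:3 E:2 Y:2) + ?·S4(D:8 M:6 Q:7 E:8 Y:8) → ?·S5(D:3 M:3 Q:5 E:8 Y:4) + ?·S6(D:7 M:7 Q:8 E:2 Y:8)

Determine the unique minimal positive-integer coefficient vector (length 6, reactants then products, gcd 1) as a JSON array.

D: 4·7+3·0+6·0+1·8 = 36 | 5·3+3·7 = 36
M: 4·0+3·2+6·4+1·6 = 36 | 5·3+3·7 = 36
Q: 4·3+3·4+6·3+1·7 = 49 | 5·5+3·8 = 49
E: 4·2+3·6+6·2+1·8 = 46 | 5·8+3·2 = 46
Y: 4·3+3·4+6·2+1·8 = 44 | 5·4+3·8 = 44
gcd(4,3,6,1,5,3) = 1

Coefficients: [4, 3, 6, 1, 5, 3]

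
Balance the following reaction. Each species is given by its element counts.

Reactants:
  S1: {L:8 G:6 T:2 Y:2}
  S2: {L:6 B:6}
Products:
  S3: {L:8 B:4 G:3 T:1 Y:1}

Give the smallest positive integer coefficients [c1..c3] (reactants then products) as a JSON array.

Coefficients: [3, 4, 6]

L: 3·8+4·6 = 48 | 6·8 = 48
B: 3·0+4·6 = 24 | 6·4 = 24
G: 3·6+4·0 = 18 | 6·3 = 18
T: 3·2+4·0 = 6 | 6·1 = 6
Y: 3·2+4·0 = 6 | 6·1 = 6
gcd(3,4,6) = 1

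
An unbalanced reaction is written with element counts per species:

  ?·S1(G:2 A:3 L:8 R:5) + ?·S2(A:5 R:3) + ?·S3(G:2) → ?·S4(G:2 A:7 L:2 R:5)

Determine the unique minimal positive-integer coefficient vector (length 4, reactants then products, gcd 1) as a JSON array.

G: 1·2+5·0+3·2 = 8 | 4·2 = 8
A: 1·3+5·5+3·0 = 28 | 4·7 = 28
L: 1·8+5·0+3·0 = 8 | 4·2 = 8
R: 1·5+5·3+3·0 = 20 | 4·5 = 20
gcd(1,5,3,4) = 1

Coefficients: [1, 5, 3, 4]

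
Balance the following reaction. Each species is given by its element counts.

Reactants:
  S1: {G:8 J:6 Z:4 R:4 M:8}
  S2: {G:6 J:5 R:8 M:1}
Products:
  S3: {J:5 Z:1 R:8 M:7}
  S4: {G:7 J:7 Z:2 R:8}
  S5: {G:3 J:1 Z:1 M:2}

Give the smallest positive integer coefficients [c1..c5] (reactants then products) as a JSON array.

Coefficients: [2, 1, 1, 1, 5]

G: 2·8+1·6 = 22 | 1·0+1·7+5·3 = 22
J: 2·6+1·5 = 17 | 1·5+1·7+5·1 = 17
Z: 2·4+1·0 = 8 | 1·1+1·2+5·1 = 8
R: 2·4+1·8 = 16 | 1·8+1·8+5·0 = 16
M: 2·8+1·1 = 17 | 1·7+1·0+5·2 = 17
gcd(2,1,1,1,5) = 1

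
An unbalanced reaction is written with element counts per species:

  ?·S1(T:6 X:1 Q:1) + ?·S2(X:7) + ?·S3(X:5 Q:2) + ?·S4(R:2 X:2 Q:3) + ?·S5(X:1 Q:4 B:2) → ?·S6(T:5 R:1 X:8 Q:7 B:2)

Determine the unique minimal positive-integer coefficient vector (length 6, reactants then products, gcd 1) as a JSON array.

Coefficients: [5, 3, 2, 3, 6, 6]

T: 5·6+3·0+2·0+3·0+6·0 = 30 | 6·5 = 30
R: 5·0+3·0+2·0+3·2+6·0 = 6 | 6·1 = 6
X: 5·1+3·7+2·5+3·2+6·1 = 48 | 6·8 = 48
Q: 5·1+3·0+2·2+3·3+6·4 = 42 | 6·7 = 42
B: 5·0+3·0+2·0+3·0+6·2 = 12 | 6·2 = 12
gcd(5,3,2,3,6,6) = 1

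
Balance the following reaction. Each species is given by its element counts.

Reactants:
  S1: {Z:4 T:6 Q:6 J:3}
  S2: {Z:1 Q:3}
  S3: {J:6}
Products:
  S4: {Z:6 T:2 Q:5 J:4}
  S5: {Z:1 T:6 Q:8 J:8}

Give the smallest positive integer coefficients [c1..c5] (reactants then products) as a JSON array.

Coefficients: [4, 5, 4, 3, 3]

Z: 4·4+5·1+4·0 = 21 | 3·6+3·1 = 21
T: 4·6+5·0+4·0 = 24 | 3·2+3·6 = 24
Q: 4·6+5·3+4·0 = 39 | 3·5+3·8 = 39
J: 4·3+5·0+4·6 = 36 | 3·4+3·8 = 36
gcd(4,5,4,3,3) = 1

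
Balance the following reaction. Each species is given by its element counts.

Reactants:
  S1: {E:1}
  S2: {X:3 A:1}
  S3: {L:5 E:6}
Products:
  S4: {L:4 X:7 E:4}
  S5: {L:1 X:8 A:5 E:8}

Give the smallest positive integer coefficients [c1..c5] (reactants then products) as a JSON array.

Coefficients: [6, 5, 1, 1, 1]

L: 6·0+5·0+1·5 = 5 | 1·4+1·1 = 5
X: 6·0+5·3+1·0 = 15 | 1·7+1·8 = 15
A: 6·0+5·1+1·0 = 5 | 1·0+1·5 = 5
E: 6·1+5·0+1·6 = 12 | 1·4+1·8 = 12
gcd(6,5,1,1,1) = 1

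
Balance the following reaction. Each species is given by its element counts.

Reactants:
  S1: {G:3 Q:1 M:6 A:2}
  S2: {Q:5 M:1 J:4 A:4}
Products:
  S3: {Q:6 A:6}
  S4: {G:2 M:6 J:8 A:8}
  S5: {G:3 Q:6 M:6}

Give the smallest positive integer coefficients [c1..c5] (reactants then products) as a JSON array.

Coefficients: [6, 6, 2, 3, 4]

G: 6·3+6·0 = 18 | 2·0+3·2+4·3 = 18
Q: 6·1+6·5 = 36 | 2·6+3·0+4·6 = 36
M: 6·6+6·1 = 42 | 2·0+3·6+4·6 = 42
J: 6·0+6·4 = 24 | 2·0+3·8+4·0 = 24
A: 6·2+6·4 = 36 | 2·6+3·8+4·0 = 36
gcd(6,6,2,3,4) = 1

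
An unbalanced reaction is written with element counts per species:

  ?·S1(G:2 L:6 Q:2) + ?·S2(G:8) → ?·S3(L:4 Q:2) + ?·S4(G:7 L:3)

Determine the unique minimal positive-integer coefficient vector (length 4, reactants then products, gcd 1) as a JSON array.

Coefficients: [3, 1, 3, 2]

G: 3·2+1·8 = 14 | 3·0+2·7 = 14
L: 3·6+1·0 = 18 | 3·4+2·3 = 18
Q: 3·2+1·0 = 6 | 3·2+2·0 = 6
gcd(3,1,3,2) = 1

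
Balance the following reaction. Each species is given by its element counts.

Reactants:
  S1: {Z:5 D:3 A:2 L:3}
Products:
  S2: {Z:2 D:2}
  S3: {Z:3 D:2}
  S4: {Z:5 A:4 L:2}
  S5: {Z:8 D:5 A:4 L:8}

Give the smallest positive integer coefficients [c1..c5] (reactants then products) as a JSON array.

Coefficients: [6, 3, 1, 1, 2]

Z: 6·5 = 30 | 3·2+1·3+1·5+2·8 = 30
D: 6·3 = 18 | 3·2+1·2+1·0+2·5 = 18
A: 6·2 = 12 | 3·0+1·0+1·4+2·4 = 12
L: 6·3 = 18 | 3·0+1·0+1·2+2·8 = 18
gcd(6,3,1,1,2) = 1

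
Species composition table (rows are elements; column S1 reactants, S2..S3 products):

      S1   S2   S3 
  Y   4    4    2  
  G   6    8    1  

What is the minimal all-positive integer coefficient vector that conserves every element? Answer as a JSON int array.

Y: 3·4 = 12 | 2·4+2·2 = 12
G: 3·6 = 18 | 2·8+2·1 = 18
gcd(3,2,2) = 1

Coefficients: [3, 2, 2]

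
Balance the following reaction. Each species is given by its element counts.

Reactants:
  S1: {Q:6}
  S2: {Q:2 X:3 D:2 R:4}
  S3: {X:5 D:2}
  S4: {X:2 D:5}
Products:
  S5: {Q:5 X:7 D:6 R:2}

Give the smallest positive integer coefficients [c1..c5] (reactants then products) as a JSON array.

Coefficients: [4, 3, 5, 4, 6]

Q: 4·6+3·2+5·0+4·0 = 30 | 6·5 = 30
X: 4·0+3·3+5·5+4·2 = 42 | 6·7 = 42
D: 4·0+3·2+5·2+4·5 = 36 | 6·6 = 36
R: 4·0+3·4+5·0+4·0 = 12 | 6·2 = 12
gcd(4,3,5,4,6) = 1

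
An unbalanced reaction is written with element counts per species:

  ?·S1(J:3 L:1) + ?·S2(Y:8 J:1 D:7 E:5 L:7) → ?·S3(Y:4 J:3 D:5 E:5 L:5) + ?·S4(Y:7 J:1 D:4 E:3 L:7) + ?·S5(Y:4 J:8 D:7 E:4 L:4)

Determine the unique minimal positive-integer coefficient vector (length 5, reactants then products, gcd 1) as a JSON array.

Coefficients: [6, 5, 1, 4, 2]

Y: 6·0+5·8 = 40 | 1·4+4·7+2·4 = 40
J: 6·3+5·1 = 23 | 1·3+4·1+2·8 = 23
D: 6·0+5·7 = 35 | 1·5+4·4+2·7 = 35
E: 6·0+5·5 = 25 | 1·5+4·3+2·4 = 25
L: 6·1+5·7 = 41 | 1·5+4·7+2·4 = 41
gcd(6,5,1,4,2) = 1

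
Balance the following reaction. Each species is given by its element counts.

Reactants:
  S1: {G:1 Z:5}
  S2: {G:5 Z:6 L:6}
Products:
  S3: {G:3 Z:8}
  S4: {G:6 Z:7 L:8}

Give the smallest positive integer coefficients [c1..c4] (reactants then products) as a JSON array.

G: 1·1+4·5 = 21 | 1·3+3·6 = 21
Z: 1·5+4·6 = 29 | 1·8+3·7 = 29
L: 1·0+4·6 = 24 | 1·0+3·8 = 24
gcd(1,4,1,3) = 1

Coefficients: [1, 4, 1, 3]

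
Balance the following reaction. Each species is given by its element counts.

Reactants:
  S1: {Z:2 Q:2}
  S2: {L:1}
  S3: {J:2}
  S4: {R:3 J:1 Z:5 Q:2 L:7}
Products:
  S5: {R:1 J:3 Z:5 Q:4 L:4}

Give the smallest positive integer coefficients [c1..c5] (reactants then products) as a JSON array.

R: 5·0+5·0+4·0+1·3 = 3 | 3·1 = 3
J: 5·0+5·0+4·2+1·1 = 9 | 3·3 = 9
Z: 5·2+5·0+4·0+1·5 = 15 | 3·5 = 15
Q: 5·2+5·0+4·0+1·2 = 12 | 3·4 = 12
L: 5·0+5·1+4·0+1·7 = 12 | 3·4 = 12
gcd(5,5,4,1,3) = 1

Coefficients: [5, 5, 4, 1, 3]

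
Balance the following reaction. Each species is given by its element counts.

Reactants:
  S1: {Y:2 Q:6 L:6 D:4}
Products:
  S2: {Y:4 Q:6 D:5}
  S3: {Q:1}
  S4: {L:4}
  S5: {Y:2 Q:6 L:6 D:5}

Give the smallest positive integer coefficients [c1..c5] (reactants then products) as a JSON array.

Y: 5·2 = 10 | 1·4+6·0+3·0+3·2 = 10
Q: 5·6 = 30 | 1·6+6·1+3·0+3·6 = 30
L: 5·6 = 30 | 1·0+6·0+3·4+3·6 = 30
D: 5·4 = 20 | 1·5+6·0+3·0+3·5 = 20
gcd(5,1,6,3,3) = 1

Coefficients: [5, 1, 6, 3, 3]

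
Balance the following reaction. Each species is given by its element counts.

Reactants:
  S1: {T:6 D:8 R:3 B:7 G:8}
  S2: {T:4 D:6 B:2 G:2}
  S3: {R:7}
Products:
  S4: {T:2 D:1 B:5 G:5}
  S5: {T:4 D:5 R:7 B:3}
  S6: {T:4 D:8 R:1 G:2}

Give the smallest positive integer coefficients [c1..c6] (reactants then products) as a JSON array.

T: 4·6+4·4+1·0 = 40 | 6·2+2·4+5·4 = 40
D: 4·8+4·6+1·0 = 56 | 6·1+2·5+5·8 = 56
R: 4·3+4·0+1·7 = 19 | 6·0+2·7+5·1 = 19
B: 4·7+4·2+1·0 = 36 | 6·5+2·3+5·0 = 36
G: 4·8+4·2+1·0 = 40 | 6·5+2·0+5·2 = 40
gcd(4,4,1,6,2,5) = 1

Coefficients: [4, 4, 1, 6, 2, 5]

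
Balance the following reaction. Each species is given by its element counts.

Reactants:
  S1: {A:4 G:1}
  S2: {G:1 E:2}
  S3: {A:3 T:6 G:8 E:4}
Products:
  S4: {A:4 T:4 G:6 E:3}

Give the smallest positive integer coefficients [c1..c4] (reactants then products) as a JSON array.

Coefficients: [3, 1, 4, 6]

A: 3·4+1·0+4·3 = 24 | 6·4 = 24
T: 3·0+1·0+4·6 = 24 | 6·4 = 24
G: 3·1+1·1+4·8 = 36 | 6·6 = 36
E: 3·0+1·2+4·4 = 18 | 6·3 = 18
gcd(3,1,4,6) = 1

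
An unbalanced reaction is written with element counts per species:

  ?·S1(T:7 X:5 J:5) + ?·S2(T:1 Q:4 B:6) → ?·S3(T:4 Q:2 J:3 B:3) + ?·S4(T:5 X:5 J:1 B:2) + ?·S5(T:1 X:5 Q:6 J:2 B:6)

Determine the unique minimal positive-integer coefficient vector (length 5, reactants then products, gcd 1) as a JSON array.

T: 5·7+6·1 = 41 | 6·4+3·5+2·1 = 41
X: 5·5+6·0 = 25 | 6·0+3·5+2·5 = 25
Q: 5·0+6·4 = 24 | 6·2+3·0+2·6 = 24
J: 5·5+6·0 = 25 | 6·3+3·1+2·2 = 25
B: 5·0+6·6 = 36 | 6·3+3·2+2·6 = 36
gcd(5,6,6,3,2) = 1

Coefficients: [5, 6, 6, 3, 2]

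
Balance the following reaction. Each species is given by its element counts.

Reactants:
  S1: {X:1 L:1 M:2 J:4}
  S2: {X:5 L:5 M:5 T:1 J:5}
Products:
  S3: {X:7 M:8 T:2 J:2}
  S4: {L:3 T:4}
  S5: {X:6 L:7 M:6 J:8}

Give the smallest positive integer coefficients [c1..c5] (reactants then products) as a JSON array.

Coefficients: [1, 6, 1, 1, 4]

X: 1·1+6·5 = 31 | 1·7+1·0+4·6 = 31
L: 1·1+6·5 = 31 | 1·0+1·3+4·7 = 31
M: 1·2+6·5 = 32 | 1·8+1·0+4·6 = 32
T: 1·0+6·1 = 6 | 1·2+1·4+4·0 = 6
J: 1·4+6·5 = 34 | 1·2+1·0+4·8 = 34
gcd(1,6,1,1,4) = 1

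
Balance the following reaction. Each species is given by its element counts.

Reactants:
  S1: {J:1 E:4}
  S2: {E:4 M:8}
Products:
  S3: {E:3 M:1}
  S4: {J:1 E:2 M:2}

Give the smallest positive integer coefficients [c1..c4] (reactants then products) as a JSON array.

J: 5·1+2·0 = 5 | 6·0+5·1 = 5
E: 5·4+2·4 = 28 | 6·3+5·2 = 28
M: 5·0+2·8 = 16 | 6·1+5·2 = 16
gcd(5,2,6,5) = 1

Coefficients: [5, 2, 6, 5]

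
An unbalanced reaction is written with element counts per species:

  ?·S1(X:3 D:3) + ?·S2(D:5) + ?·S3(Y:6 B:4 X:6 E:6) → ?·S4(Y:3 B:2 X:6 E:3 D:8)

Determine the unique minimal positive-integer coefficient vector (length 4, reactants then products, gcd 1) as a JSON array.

Y: 2·0+2·0+1·6 = 6 | 2·3 = 6
B: 2·0+2·0+1·4 = 4 | 2·2 = 4
X: 2·3+2·0+1·6 = 12 | 2·6 = 12
E: 2·0+2·0+1·6 = 6 | 2·3 = 6
D: 2·3+2·5+1·0 = 16 | 2·8 = 16
gcd(2,2,1,2) = 1

Coefficients: [2, 2, 1, 2]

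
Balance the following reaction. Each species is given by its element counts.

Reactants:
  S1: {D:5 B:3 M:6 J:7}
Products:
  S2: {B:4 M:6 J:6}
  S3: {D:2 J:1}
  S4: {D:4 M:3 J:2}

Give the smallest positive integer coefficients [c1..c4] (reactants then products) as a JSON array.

Coefficients: [4, 3, 6, 2]

D: 4·5 = 20 | 3·0+6·2+2·4 = 20
B: 4·3 = 12 | 3·4+6·0+2·0 = 12
M: 4·6 = 24 | 3·6+6·0+2·3 = 24
J: 4·7 = 28 | 3·6+6·1+2·2 = 28
gcd(4,3,6,2) = 1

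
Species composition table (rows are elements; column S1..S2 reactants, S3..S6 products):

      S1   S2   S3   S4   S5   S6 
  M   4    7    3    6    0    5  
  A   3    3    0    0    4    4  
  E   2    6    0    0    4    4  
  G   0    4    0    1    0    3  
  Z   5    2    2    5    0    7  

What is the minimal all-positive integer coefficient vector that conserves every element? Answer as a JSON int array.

Coefficients: [6, 2, 1, 5, 5, 1]

M: 6·4+2·7 = 38 | 1·3+5·6+5·0+1·5 = 38
A: 6·3+2·3 = 24 | 1·0+5·0+5·4+1·4 = 24
E: 6·2+2·6 = 24 | 1·0+5·0+5·4+1·4 = 24
G: 6·0+2·4 = 8 | 1·0+5·1+5·0+1·3 = 8
Z: 6·5+2·2 = 34 | 1·2+5·5+5·0+1·7 = 34
gcd(6,2,1,5,5,1) = 1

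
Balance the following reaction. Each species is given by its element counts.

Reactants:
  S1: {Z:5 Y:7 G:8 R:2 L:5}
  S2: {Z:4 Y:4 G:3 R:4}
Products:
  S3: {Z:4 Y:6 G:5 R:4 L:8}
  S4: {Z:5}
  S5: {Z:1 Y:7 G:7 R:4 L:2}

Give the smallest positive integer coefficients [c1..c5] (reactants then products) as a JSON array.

Z: 4·5+5·4 = 40 | 1·4+6·5+6·1 = 40
Y: 4·7+5·4 = 48 | 1·6+6·0+6·7 = 48
G: 4·8+5·3 = 47 | 1·5+6·0+6·7 = 47
R: 4·2+5·4 = 28 | 1·4+6·0+6·4 = 28
L: 4·5+5·0 = 20 | 1·8+6·0+6·2 = 20
gcd(4,5,1,6,6) = 1

Coefficients: [4, 5, 1, 6, 6]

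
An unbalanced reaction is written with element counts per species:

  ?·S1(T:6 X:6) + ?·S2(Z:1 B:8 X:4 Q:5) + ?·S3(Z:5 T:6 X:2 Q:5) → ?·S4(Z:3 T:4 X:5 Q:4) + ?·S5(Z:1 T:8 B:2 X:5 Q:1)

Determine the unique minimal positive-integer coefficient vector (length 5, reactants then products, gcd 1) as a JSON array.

Coefficients: [5, 1, 3, 4, 4]

Z: 5·0+1·1+3·5 = 16 | 4·3+4·1 = 16
T: 5·6+1·0+3·6 = 48 | 4·4+4·8 = 48
B: 5·0+1·8+3·0 = 8 | 4·0+4·2 = 8
X: 5·6+1·4+3·2 = 40 | 4·5+4·5 = 40
Q: 5·0+1·5+3·5 = 20 | 4·4+4·1 = 20
gcd(5,1,3,4,4) = 1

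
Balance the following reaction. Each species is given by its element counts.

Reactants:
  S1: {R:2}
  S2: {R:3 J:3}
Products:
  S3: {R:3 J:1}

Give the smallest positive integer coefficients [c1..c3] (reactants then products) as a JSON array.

Coefficients: [3, 1, 3]

R: 3·2+1·3 = 9 | 3·3 = 9
J: 3·0+1·3 = 3 | 3·1 = 3
gcd(3,1,3) = 1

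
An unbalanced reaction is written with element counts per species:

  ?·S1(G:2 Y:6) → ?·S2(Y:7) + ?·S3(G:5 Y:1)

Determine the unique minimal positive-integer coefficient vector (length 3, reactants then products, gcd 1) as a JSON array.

G: 5·2 = 10 | 4·0+2·5 = 10
Y: 5·6 = 30 | 4·7+2·1 = 30
gcd(5,4,2) = 1

Coefficients: [5, 4, 2]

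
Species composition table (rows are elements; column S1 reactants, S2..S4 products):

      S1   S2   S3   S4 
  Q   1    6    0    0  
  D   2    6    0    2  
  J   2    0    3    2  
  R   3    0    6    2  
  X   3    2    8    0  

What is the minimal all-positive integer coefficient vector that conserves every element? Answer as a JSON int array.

Coefficients: [6, 1, 2, 3]

Q: 6·1 = 6 | 1·6+2·0+3·0 = 6
D: 6·2 = 12 | 1·6+2·0+3·2 = 12
J: 6·2 = 12 | 1·0+2·3+3·2 = 12
R: 6·3 = 18 | 1·0+2·6+3·2 = 18
X: 6·3 = 18 | 1·2+2·8+3·0 = 18
gcd(6,1,2,3) = 1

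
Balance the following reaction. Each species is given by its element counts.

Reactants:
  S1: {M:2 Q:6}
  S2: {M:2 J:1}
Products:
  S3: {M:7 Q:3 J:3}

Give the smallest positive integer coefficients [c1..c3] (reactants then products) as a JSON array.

Coefficients: [1, 6, 2]

M: 1·2+6·2 = 14 | 2·7 = 14
Q: 1·6+6·0 = 6 | 2·3 = 6
J: 1·0+6·1 = 6 | 2·3 = 6
gcd(1,6,2) = 1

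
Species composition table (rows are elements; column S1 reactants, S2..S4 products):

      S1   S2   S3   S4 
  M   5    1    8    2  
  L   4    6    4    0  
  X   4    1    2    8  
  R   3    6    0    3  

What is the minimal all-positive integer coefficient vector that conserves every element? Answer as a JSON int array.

Coefficients: [6, 2, 3, 2]

M: 6·5 = 30 | 2·1+3·8+2·2 = 30
L: 6·4 = 24 | 2·6+3·4+2·0 = 24
X: 6·4 = 24 | 2·1+3·2+2·8 = 24
R: 6·3 = 18 | 2·6+3·0+2·3 = 18
gcd(6,2,3,2) = 1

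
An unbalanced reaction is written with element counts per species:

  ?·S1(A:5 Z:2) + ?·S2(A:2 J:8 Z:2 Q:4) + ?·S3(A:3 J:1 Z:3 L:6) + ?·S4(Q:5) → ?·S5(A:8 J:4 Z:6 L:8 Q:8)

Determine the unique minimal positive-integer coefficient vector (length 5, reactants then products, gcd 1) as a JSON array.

Coefficients: [2, 1, 4, 4, 3]

A: 2·5+1·2+4·3+4·0 = 24 | 3·8 = 24
J: 2·0+1·8+4·1+4·0 = 12 | 3·4 = 12
Z: 2·2+1·2+4·3+4·0 = 18 | 3·6 = 18
L: 2·0+1·0+4·6+4·0 = 24 | 3·8 = 24
Q: 2·0+1·4+4·0+4·5 = 24 | 3·8 = 24
gcd(2,1,4,4,3) = 1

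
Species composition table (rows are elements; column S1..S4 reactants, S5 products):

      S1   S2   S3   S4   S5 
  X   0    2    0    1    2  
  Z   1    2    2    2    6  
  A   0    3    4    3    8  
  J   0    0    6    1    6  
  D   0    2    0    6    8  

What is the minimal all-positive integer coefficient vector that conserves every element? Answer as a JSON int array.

X: 6·0+2·2+4·0+6·1 = 10 | 5·2 = 10
Z: 6·1+2·2+4·2+6·2 = 30 | 5·6 = 30
A: 6·0+2·3+4·4+6·3 = 40 | 5·8 = 40
J: 6·0+2·0+4·6+6·1 = 30 | 5·6 = 30
D: 6·0+2·2+4·0+6·6 = 40 | 5·8 = 40
gcd(6,2,4,6,5) = 1

Coefficients: [6, 2, 4, 6, 5]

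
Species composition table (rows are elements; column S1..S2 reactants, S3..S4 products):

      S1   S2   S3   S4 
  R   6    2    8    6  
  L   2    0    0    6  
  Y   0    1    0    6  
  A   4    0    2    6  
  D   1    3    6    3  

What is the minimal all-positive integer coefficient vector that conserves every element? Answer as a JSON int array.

R: 3·6+6·2 = 30 | 3·8+1·6 = 30
L: 3·2+6·0 = 6 | 3·0+1·6 = 6
Y: 3·0+6·1 = 6 | 3·0+1·6 = 6
A: 3·4+6·0 = 12 | 3·2+1·6 = 12
D: 3·1+6·3 = 21 | 3·6+1·3 = 21
gcd(3,6,3,1) = 1

Coefficients: [3, 6, 3, 1]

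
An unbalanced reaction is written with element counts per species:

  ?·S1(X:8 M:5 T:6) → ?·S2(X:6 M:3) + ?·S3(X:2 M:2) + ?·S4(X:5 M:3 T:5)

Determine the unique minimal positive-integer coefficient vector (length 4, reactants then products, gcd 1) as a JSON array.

X: 5·8 = 40 | 1·6+2·2+6·5 = 40
M: 5·5 = 25 | 1·3+2·2+6·3 = 25
T: 5·6 = 30 | 1·0+2·0+6·5 = 30
gcd(5,1,2,6) = 1

Coefficients: [5, 1, 2, 6]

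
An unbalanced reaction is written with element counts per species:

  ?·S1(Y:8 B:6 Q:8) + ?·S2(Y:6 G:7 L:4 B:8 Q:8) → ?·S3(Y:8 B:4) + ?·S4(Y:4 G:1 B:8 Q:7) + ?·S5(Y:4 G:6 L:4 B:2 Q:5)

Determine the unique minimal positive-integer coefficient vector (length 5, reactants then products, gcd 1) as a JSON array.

Coefficients: [2, 4, 1, 4, 4]

Y: 2·8+4·6 = 40 | 1·8+4·4+4·4 = 40
G: 2·0+4·7 = 28 | 1·0+4·1+4·6 = 28
L: 2·0+4·4 = 16 | 1·0+4·0+4·4 = 16
B: 2·6+4·8 = 44 | 1·4+4·8+4·2 = 44
Q: 2·8+4·8 = 48 | 1·0+4·7+4·5 = 48
gcd(2,4,1,4,4) = 1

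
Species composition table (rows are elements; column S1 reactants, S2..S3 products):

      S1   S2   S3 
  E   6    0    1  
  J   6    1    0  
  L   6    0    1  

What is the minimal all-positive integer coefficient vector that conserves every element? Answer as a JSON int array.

E: 1·6 = 6 | 6·0+6·1 = 6
J: 1·6 = 6 | 6·1+6·0 = 6
L: 1·6 = 6 | 6·0+6·1 = 6
gcd(1,6,6) = 1

Coefficients: [1, 6, 6]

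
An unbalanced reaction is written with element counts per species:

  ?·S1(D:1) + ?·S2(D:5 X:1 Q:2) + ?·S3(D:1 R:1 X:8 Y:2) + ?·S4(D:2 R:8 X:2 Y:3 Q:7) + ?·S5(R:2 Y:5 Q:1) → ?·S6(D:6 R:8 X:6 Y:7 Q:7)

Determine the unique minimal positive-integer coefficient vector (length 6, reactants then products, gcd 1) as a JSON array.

D: 6·1+2·5+2·1+3·2+3·0 = 24 | 4·6 = 24
R: 6·0+2·0+2·1+3·8+3·2 = 32 | 4·8 = 32
X: 6·0+2·1+2·8+3·2+3·0 = 24 | 4·6 = 24
Y: 6·0+2·0+2·2+3·3+3·5 = 28 | 4·7 = 28
Q: 6·0+2·2+2·0+3·7+3·1 = 28 | 4·7 = 28
gcd(6,2,2,3,3,4) = 1

Coefficients: [6, 2, 2, 3, 3, 4]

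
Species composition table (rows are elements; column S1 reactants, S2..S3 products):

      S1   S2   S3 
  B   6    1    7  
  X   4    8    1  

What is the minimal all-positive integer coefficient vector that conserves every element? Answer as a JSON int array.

Coefficients: [5, 2, 4]

B: 5·6 = 30 | 2·1+4·7 = 30
X: 5·4 = 20 | 2·8+4·1 = 20
gcd(5,2,4) = 1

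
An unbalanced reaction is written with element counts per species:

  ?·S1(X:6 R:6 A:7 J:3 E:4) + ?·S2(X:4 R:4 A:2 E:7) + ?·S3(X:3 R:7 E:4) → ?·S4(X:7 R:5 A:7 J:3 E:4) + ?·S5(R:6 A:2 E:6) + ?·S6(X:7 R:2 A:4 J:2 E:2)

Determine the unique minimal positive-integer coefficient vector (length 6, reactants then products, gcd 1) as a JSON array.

Coefficients: [5, 4, 1, 1, 6, 6]

X: 5·6+4·4+1·3 = 49 | 1·7+6·0+6·7 = 49
R: 5·6+4·4+1·7 = 53 | 1·5+6·6+6·2 = 53
A: 5·7+4·2+1·0 = 43 | 1·7+6·2+6·4 = 43
J: 5·3+4·0+1·0 = 15 | 1·3+6·0+6·2 = 15
E: 5·4+4·7+1·4 = 52 | 1·4+6·6+6·2 = 52
gcd(5,4,1,1,6,6) = 1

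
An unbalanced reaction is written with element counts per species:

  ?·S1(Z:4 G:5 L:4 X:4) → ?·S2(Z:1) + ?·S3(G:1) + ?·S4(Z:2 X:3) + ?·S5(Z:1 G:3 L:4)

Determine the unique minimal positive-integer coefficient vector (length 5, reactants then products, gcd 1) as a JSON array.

Z: 3·4 = 12 | 1·1+6·0+4·2+3·1 = 12
G: 3·5 = 15 | 1·0+6·1+4·0+3·3 = 15
L: 3·4 = 12 | 1·0+6·0+4·0+3·4 = 12
X: 3·4 = 12 | 1·0+6·0+4·3+3·0 = 12
gcd(3,1,6,4,3) = 1

Coefficients: [3, 1, 6, 4, 3]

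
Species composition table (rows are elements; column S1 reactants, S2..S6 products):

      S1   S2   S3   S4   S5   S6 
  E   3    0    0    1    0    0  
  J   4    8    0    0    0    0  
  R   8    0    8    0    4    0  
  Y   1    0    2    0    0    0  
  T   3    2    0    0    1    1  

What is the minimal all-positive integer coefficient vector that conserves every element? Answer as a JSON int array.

Coefficients: [2, 1, 1, 6, 2, 2]

E: 2·3 = 6 | 1·0+1·0+6·1+2·0+2·0 = 6
J: 2·4 = 8 | 1·8+1·0+6·0+2·0+2·0 = 8
R: 2·8 = 16 | 1·0+1·8+6·0+2·4+2·0 = 16
Y: 2·1 = 2 | 1·0+1·2+6·0+2·0+2·0 = 2
T: 2·3 = 6 | 1·2+1·0+6·0+2·1+2·1 = 6
gcd(2,1,1,6,2,2) = 1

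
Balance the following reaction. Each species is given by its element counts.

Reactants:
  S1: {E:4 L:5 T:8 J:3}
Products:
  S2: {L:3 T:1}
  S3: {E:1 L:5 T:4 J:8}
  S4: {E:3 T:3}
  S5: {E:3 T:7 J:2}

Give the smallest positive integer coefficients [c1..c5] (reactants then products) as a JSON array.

Coefficients: [4, 5, 1, 3, 2]

E: 4·4 = 16 | 5·0+1·1+3·3+2·3 = 16
L: 4·5 = 20 | 5·3+1·5+3·0+2·0 = 20
T: 4·8 = 32 | 5·1+1·4+3·3+2·7 = 32
J: 4·3 = 12 | 5·0+1·8+3·0+2·2 = 12
gcd(4,5,1,3,2) = 1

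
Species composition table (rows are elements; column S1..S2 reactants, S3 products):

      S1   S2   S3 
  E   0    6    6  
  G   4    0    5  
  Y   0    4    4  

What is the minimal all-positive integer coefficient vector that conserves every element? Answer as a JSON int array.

E: 5·0+4·6 = 24 | 4·6 = 24
G: 5·4+4·0 = 20 | 4·5 = 20
Y: 5·0+4·4 = 16 | 4·4 = 16
gcd(5,4,4) = 1

Coefficients: [5, 4, 4]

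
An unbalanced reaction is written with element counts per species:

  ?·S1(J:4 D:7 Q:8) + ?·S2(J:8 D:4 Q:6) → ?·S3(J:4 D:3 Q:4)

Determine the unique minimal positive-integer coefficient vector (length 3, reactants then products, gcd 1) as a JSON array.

Coefficients: [1, 2, 5]

J: 1·4+2·8 = 20 | 5·4 = 20
D: 1·7+2·4 = 15 | 5·3 = 15
Q: 1·8+2·6 = 20 | 5·4 = 20
gcd(1,2,5) = 1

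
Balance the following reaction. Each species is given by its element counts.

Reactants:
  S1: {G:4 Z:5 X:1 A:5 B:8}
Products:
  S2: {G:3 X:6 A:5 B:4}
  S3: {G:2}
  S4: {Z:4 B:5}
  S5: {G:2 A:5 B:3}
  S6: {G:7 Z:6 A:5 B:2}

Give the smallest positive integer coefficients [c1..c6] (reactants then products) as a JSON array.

G: 6·4 = 24 | 1·3+3·2+6·0+4·2+1·7 = 24
Z: 6·5 = 30 | 1·0+3·0+6·4+4·0+1·6 = 30
X: 6·1 = 6 | 1·6+3·0+6·0+4·0+1·0 = 6
A: 6·5 = 30 | 1·5+3·0+6·0+4·5+1·5 = 30
B: 6·8 = 48 | 1·4+3·0+6·5+4·3+1·2 = 48
gcd(6,1,3,6,4,1) = 1

Coefficients: [6, 1, 3, 6, 4, 1]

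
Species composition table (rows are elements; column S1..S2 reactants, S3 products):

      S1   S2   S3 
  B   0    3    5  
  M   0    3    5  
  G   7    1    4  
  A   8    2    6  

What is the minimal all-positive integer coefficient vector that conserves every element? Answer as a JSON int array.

B: 1·0+5·3 = 15 | 3·5 = 15
M: 1·0+5·3 = 15 | 3·5 = 15
G: 1·7+5·1 = 12 | 3·4 = 12
A: 1·8+5·2 = 18 | 3·6 = 18
gcd(1,5,3) = 1

Coefficients: [1, 5, 3]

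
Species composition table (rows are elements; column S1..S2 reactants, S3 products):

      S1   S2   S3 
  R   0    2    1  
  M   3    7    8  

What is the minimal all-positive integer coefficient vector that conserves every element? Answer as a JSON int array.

Coefficients: [3, 1, 2]

R: 3·0+1·2 = 2 | 2·1 = 2
M: 3·3+1·7 = 16 | 2·8 = 16
gcd(3,1,2) = 1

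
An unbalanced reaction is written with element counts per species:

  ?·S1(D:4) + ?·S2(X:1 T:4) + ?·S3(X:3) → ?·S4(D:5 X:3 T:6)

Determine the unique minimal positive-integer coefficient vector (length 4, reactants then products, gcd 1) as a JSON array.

D: 5·4+6·0+2·0 = 20 | 4·5 = 20
X: 5·0+6·1+2·3 = 12 | 4·3 = 12
T: 5·0+6·4+2·0 = 24 | 4·6 = 24
gcd(5,6,2,4) = 1

Coefficients: [5, 6, 2, 4]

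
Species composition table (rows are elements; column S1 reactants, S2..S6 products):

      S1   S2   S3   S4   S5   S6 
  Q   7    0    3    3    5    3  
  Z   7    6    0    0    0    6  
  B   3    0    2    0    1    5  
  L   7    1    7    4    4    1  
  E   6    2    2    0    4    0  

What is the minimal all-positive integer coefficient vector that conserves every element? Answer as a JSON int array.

Coefficients: [6, 5, 1, 1, 6, 2]

Q: 6·7 = 42 | 5·0+1·3+1·3+6·5+2·3 = 42
Z: 6·7 = 42 | 5·6+1·0+1·0+6·0+2·6 = 42
B: 6·3 = 18 | 5·0+1·2+1·0+6·1+2·5 = 18
L: 6·7 = 42 | 5·1+1·7+1·4+6·4+2·1 = 42
E: 6·6 = 36 | 5·2+1·2+1·0+6·4+2·0 = 36
gcd(6,5,1,1,6,2) = 1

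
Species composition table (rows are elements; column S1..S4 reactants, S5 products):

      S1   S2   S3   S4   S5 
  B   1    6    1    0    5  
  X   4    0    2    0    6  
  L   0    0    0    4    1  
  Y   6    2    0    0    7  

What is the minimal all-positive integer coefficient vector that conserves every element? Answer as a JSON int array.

Coefficients: [4, 2, 4, 1, 4]

B: 4·1+2·6+4·1+1·0 = 20 | 4·5 = 20
X: 4·4+2·0+4·2+1·0 = 24 | 4·6 = 24
L: 4·0+2·0+4·0+1·4 = 4 | 4·1 = 4
Y: 4·6+2·2+4·0+1·0 = 28 | 4·7 = 28
gcd(4,2,4,1,4) = 1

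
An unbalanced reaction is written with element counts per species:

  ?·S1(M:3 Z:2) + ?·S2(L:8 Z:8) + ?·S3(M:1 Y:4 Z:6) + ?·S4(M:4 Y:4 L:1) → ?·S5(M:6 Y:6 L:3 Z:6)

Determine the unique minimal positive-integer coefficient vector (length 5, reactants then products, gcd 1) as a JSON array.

M: 2·3+1·0+2·1+4·4 = 24 | 4·6 = 24
Y: 2·0+1·0+2·4+4·4 = 24 | 4·6 = 24
L: 2·0+1·8+2·0+4·1 = 12 | 4·3 = 12
Z: 2·2+1·8+2·6+4·0 = 24 | 4·6 = 24
gcd(2,1,2,4,4) = 1

Coefficients: [2, 1, 2, 4, 4]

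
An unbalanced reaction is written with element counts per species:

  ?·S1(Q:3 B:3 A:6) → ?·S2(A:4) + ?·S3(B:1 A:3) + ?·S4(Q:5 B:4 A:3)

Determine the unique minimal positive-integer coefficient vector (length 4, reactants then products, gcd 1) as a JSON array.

Coefficients: [5, 3, 3, 3]

Q: 5·3 = 15 | 3·0+3·0+3·5 = 15
B: 5·3 = 15 | 3·0+3·1+3·4 = 15
A: 5·6 = 30 | 3·4+3·3+3·3 = 30
gcd(5,3,3,3) = 1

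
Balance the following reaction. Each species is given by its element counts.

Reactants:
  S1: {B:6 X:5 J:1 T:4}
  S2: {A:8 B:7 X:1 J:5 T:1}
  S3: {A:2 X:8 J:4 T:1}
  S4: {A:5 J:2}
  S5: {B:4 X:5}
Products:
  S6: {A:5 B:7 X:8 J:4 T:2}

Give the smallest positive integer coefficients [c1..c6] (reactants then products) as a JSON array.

A: 1·0+1·8+1·2+1·5+2·0 = 15 | 3·5 = 15
B: 1·6+1·7+1·0+1·0+2·4 = 21 | 3·7 = 21
X: 1·5+1·1+1·8+1·0+2·5 = 24 | 3·8 = 24
J: 1·1+1·5+1·4+1·2+2·0 = 12 | 3·4 = 12
T: 1·4+1·1+1·1+1·0+2·0 = 6 | 3·2 = 6
gcd(1,1,1,1,2,3) = 1

Coefficients: [1, 1, 1, 1, 2, 3]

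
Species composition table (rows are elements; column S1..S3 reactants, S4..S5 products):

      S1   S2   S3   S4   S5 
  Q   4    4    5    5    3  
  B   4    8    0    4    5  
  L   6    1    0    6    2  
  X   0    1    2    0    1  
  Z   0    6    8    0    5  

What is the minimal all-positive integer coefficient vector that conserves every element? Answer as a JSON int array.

Coefficients: [6, 2, 1, 5, 4]

Q: 6·4+2·4+1·5 = 37 | 5·5+4·3 = 37
B: 6·4+2·8+1·0 = 40 | 5·4+4·5 = 40
L: 6·6+2·1+1·0 = 38 | 5·6+4·2 = 38
X: 6·0+2·1+1·2 = 4 | 5·0+4·1 = 4
Z: 6·0+2·6+1·8 = 20 | 5·0+4·5 = 20
gcd(6,2,1,5,4) = 1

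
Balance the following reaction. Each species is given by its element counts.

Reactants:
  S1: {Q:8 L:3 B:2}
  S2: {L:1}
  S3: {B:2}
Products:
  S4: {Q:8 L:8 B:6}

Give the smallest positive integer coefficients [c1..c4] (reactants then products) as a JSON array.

Q: 1·8+5·0+2·0 = 8 | 1·8 = 8
L: 1·3+5·1+2·0 = 8 | 1·8 = 8
B: 1·2+5·0+2·2 = 6 | 1·6 = 6
gcd(1,5,2,1) = 1

Coefficients: [1, 5, 2, 1]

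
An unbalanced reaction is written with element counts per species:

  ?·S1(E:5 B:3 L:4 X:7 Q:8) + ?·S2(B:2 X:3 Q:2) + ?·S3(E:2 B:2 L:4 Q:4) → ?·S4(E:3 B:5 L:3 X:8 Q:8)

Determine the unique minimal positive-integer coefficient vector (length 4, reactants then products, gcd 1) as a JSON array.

E: 2·5+6·0+1·2 = 12 | 4·3 = 12
B: 2·3+6·2+1·2 = 20 | 4·5 = 20
L: 2·4+6·0+1·4 = 12 | 4·3 = 12
X: 2·7+6·3+1·0 = 32 | 4·8 = 32
Q: 2·8+6·2+1·4 = 32 | 4·8 = 32
gcd(2,6,1,4) = 1

Coefficients: [2, 6, 1, 4]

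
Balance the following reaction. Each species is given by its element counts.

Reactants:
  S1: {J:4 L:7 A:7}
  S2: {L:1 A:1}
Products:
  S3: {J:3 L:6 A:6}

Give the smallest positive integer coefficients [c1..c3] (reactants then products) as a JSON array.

J: 3·4+3·0 = 12 | 4·3 = 12
L: 3·7+3·1 = 24 | 4·6 = 24
A: 3·7+3·1 = 24 | 4·6 = 24
gcd(3,3,4) = 1

Coefficients: [3, 3, 4]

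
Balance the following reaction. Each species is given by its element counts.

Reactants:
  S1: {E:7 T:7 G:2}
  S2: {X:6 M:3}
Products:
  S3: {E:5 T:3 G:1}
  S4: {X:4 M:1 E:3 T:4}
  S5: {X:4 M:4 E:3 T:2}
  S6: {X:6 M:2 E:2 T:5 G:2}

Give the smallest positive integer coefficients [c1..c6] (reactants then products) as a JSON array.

X: 5·0+5·6 = 30 | 4·0+1·4+2·4+3·6 = 30
M: 5·0+5·3 = 15 | 4·0+1·1+2·4+3·2 = 15
E: 5·7+5·0 = 35 | 4·5+1·3+2·3+3·2 = 35
T: 5·7+5·0 = 35 | 4·3+1·4+2·2+3·5 = 35
G: 5·2+5·0 = 10 | 4·1+1·0+2·0+3·2 = 10
gcd(5,5,4,1,2,3) = 1

Coefficients: [5, 5, 4, 1, 2, 3]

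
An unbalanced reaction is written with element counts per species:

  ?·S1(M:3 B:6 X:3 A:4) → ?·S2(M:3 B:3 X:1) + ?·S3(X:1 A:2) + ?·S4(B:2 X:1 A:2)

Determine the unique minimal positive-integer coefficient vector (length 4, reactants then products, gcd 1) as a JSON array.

Coefficients: [2, 2, 1, 3]

M: 2·3 = 6 | 2·3+1·0+3·0 = 6
B: 2·6 = 12 | 2·3+1·0+3·2 = 12
X: 2·3 = 6 | 2·1+1·1+3·1 = 6
A: 2·4 = 8 | 2·0+1·2+3·2 = 8
gcd(2,2,1,3) = 1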